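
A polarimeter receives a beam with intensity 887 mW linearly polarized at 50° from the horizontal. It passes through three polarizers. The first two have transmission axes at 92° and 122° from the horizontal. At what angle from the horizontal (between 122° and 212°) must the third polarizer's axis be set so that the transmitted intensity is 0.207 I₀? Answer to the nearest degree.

I₁ = I₀ cos²(92° − 50°) = I₀ cos²(42°) = 0.5523 I₀.
I₂ = I₁ cos²(122° − 92°) = 0.5523 I₀ · cos²(30°) = 0.4142 I₀.
Need I₃/I₀ = 0.207, so cos²(θ − 122°) = 0.207 / 0.4142 = 0.4998.
θ − 122° = arccos(√0.4998) = 45.0°, giving θ ≈ 122 + 45.0 = 167.0°.

θ ≈ 167°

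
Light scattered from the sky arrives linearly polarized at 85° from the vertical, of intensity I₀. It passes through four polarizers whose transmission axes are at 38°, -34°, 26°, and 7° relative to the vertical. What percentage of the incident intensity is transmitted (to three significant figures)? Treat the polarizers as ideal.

≈ 0.993%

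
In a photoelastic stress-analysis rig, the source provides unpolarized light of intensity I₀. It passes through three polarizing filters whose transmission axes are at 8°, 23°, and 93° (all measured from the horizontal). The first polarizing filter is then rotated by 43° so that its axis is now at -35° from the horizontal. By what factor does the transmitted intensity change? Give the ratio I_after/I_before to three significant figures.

I_new/I_old ≈ 0.301

Before rotation:
Unpolarized light through the first polarizer → I₁ = ½ I₀, now polarized at 8°.
I₂ = I₁ cos²(23° − 8°) = 0.5 I₀ · cos²(15°) = 0.4665 I₀.
I₃ = I₂ cos²(93° − 23°) = 0.4665 I₀ · cos²(70°) = 0.05457 I₀.
After rotation:
Unpolarized light through the first polarizer → I₁ = ½ I₀, now polarized at -35°.
I₂ = I₁ cos²(23° + 35°) = 0.5 I₀ · cos²(58°) = 0.1404 I₀.
I₃ = I₂ cos²(93° − 23°) = 0.1404 I₀ · cos²(70°) = 0.01642 I₀.
Ratio = 0.01642 / 0.05457 = 0.301.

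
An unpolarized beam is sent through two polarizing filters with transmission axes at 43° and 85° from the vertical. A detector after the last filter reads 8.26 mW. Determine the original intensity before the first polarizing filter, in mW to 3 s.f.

I₀ ≈ 29.9 mW

Unpolarized light through the first polarizer → I₁ = ½ I₀, now polarized at 43°.
I₂ = I₁ cos²(85° − 43°) = 0.5 I₀ · cos²(42°) = 0.2761 I₀.
So 8.26 mW = 0.2761 I₀, giving I₀ = 8.26/0.2761 = 29.91 mW.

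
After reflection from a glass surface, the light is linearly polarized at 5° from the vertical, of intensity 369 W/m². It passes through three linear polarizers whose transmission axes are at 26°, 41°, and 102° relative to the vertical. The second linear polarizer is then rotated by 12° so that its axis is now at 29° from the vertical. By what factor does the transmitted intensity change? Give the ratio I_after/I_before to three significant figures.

I_new/I_old ≈ 0.389

Before rotation:
I₁ = I₀ cos²(26° − 5°) = I₀ cos²(21°) = 0.8716 I₀.
I₂ = I₁ cos²(41° − 26°) = 0.8716 I₀ · cos²(15°) = 0.8132 I₀.
I₃ = I₂ cos²(102° − 41°) = 0.8132 I₀ · cos²(61°) = 0.1911 I₀.
After rotation:
I₁ = I₀ cos²(26° − 5°) = I₀ cos²(21°) = 0.8716 I₀.
I₂ = I₁ cos²(29° − 26°) = 0.8716 I₀ · cos²(3°) = 0.8692 I₀.
I₃ = I₂ cos²(102° − 29°) = 0.8692 I₀ · cos²(73°) = 0.0743 I₀.
Ratio = 0.0743 / 0.1911 = 0.3887.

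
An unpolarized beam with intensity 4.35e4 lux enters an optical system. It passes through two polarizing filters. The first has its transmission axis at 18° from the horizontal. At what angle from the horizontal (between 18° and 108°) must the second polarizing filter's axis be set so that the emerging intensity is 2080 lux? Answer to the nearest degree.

θ ≈ 90°

Unpolarized light through the first polarizer → I₁ = ½ I₀, now polarized at 18°.
Target fraction: 2080 / 4.35e4 lux = 0.04782 of I₀.
Need I₂/I₀ = 0.04782, so cos²(θ − 18°) = 0.04782 / 0.5 = 0.09563.
θ − 18° = arccos(√0.09563) = 72.0°, giving θ ≈ 18 + 72.0 = 90.0°.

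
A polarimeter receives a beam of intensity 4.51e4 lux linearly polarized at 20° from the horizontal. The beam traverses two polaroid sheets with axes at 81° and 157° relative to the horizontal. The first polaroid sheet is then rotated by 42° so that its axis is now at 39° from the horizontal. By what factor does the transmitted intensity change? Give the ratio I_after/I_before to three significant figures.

Before rotation:
By Malus's law, I₁ = I₀ cos²(81° − 20°) = I₀ cos²(61°) = 0.235 I₀.
I₂ = I₁ cos²(157° − 81°) = 0.235 I₀ · cos²(76°) = 0.01376 I₀.
After rotation:
I₁ = I₀ cos²(39° − 20°) = I₀ cos²(19°) = 0.894 I₀.
Angle between axes 1 and 2: 62°. I₂ = 0.894 I₀ · cos²(62°) = 0.197 I₀.
Ratio = 0.197 / 0.01376 = 14.32.

I_new/I_old ≈ 14.3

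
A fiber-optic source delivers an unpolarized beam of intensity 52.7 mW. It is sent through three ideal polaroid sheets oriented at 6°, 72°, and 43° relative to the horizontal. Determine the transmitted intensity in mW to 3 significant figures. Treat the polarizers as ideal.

Unpolarized light through the first polarizer → I₁ = 52.7 mW/2 = 26.35 mW, polarized at 6°.
I₂ = I₁ · cos²(66°) = 26.35 · 0.1654 = 4.359 mW.
I₃ = I₂ · cos²(29°) = 4.359 · 0.765 = 3.335 mW.

I ≈ 3.33 mW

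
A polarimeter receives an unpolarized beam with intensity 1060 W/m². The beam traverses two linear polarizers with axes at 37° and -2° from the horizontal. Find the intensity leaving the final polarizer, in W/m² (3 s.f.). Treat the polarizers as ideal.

I ≈ 320 W/m²

Unpolarized light through the first polarizer → I₁ = 1060 W/m²/2 = 530 W/m², polarized at 37°.
I₂ = I₁ · cos²(39°) = 530 · 0.604 = 320.1 W/m².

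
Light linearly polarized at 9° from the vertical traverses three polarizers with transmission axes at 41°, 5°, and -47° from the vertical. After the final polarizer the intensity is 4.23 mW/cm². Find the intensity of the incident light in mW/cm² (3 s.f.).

I₀ ≈ 23.7 mW/cm²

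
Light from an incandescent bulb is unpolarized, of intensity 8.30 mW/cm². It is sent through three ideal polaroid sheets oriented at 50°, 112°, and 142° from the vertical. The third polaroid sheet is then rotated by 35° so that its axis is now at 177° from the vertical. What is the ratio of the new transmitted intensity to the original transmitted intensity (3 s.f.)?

Before rotation:
Unpolarized light through the first polarizer → I₁ = ½ I₀, now polarized at 50°.
I₂ = I₁ cos²(112° − 50°) = 0.5 I₀ · cos²(62°) = 0.1102 I₀.
I₃ = I₂ cos²(142° − 112°) = 0.1102 I₀ · cos²(30°) = 0.08265 I₀.
After rotation:
Unpolarized light through the first polarizer → I₁ = ½ I₀, now polarized at 50°.
I₂ = I₁ cos²(112° − 50°) = 0.5 I₀ · cos²(62°) = 0.1102 I₀.
I₃ = I₂ cos²(177° − 112°) = 0.1102 I₀ · cos²(65°) = 0.01968 I₀.
Ratio = 0.01968 / 0.08265 = 0.2381.

I_new/I_old ≈ 0.238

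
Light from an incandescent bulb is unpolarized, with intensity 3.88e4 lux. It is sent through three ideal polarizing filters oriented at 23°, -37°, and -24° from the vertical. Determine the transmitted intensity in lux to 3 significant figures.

Unpolarized light through the first polarizer → I₁ = 3.88e4 lux/2 = 1.94e+04 lux, polarized at 23°.
I₂ = I₁ · cos²(60°) = 1.94e+04 · 0.25 = 4850 lux.
I₃ = I₂ · cos²(13°) = 4850 · 0.9494 = 4605 lux.

I ≈ 4600 lux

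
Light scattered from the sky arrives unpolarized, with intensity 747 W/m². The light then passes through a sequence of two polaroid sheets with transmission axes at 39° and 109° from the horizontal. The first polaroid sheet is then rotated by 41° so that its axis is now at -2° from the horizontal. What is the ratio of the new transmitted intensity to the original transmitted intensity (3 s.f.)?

I_new/I_old ≈ 1.10

Before rotation:
Unpolarized light through the first polarizer → I₁ = ½ I₀, now polarized at 39°.
I₂ = I₁ cos²(109° − 39°) = 0.5 I₀ · cos²(70°) = 0.05849 I₀.
After rotation:
Unpolarized light through the first polarizer → I₁ = ½ I₀, now polarized at -2°.
Angle between axes 1 and 2: 69°. I₂ = 0.5 I₀ · cos²(69°) = 0.06421 I₀.
Ratio = 0.06421 / 0.05849 = 1.098.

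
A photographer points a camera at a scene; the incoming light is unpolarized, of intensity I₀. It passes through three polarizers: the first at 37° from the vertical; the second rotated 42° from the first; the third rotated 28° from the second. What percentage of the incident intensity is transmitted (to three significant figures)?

≈ 21.5%

Unpolarized light through the first polarizer → I₁ = ½ I₀, now polarized at 37°.
I₂ = I₁ cos²(42°) = 0.5 · 0.5523 I₀ = 0.2761 I₀.
I₃ = I₂ cos²(28°) = 0.2761 · 0.7796 I₀ = 0.2153 I₀.
That is 21.53% of the incident intensity.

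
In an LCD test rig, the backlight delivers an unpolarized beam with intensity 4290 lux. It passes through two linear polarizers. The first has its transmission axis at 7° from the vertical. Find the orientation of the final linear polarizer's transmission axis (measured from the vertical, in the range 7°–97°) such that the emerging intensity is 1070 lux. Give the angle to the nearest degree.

Unpolarized light through the first polarizer → I₁ = ½ I₀, now polarized at 7°.
Target fraction: 1070 / 4290 lux = 0.2494 of I₀.
Need I₂/I₀ = 0.2494, so cos²(θ − 7°) = 0.2494 / 0.5 = 0.4988.
θ − 7° = arccos(√0.4988) = 45.1°, giving θ ≈ 7 + 45.1 = 52.1°.

θ ≈ 52°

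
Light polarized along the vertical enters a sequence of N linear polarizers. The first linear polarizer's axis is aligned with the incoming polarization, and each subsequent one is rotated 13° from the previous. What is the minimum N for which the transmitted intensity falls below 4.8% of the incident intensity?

N = 60

First polarizer is aligned with the polarization: full transmission.
Each further stage multiplies by cos²(13°) = 0.9494.
After N polarizers: T = 0.9494^(N−1). Require T < 0.048 ⇒ N−1 > ln(0.048)/ln(0.9494) = 58.48, so N−1 ≥ 59 and N = 60.
Check: N=60 gives T = 0.04671 < 0.048; N=59 gives T = 0.0492.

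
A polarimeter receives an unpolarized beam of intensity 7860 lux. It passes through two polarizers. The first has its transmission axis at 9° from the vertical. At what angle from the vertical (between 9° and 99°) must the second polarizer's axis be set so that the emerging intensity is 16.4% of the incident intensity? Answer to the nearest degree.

Unpolarized light through the first polarizer → I₁ = ½ I₀, now polarized at 9°.
Need I₂/I₀ = 0.164, so cos²(θ − 9°) = 0.164 / 0.5 = 0.328.
θ − 9° = arccos(√0.328) = 55.1°, giving θ ≈ 9 + 55.1 = 64.1°.

θ ≈ 64°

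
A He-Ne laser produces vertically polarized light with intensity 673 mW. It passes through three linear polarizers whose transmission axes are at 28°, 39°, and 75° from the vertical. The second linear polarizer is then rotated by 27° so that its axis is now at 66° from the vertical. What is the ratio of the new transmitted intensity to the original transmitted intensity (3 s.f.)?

Before rotation:
I₁ = I₀ cos²(28° − 0°) = I₀ cos²(28°) = 0.7796 I₀.
I₂ = I₁ cos²(39° − 28°) = 0.7796 I₀ · cos²(11°) = 0.7512 I₀.
I₃ = I₂ cos²(75° − 39°) = 0.7512 I₀ · cos²(36°) = 0.4917 I₀.
After rotation:
I₁ = I₀ cos²(28° − 0°) = I₀ cos²(28°) = 0.7796 I₀.
I₂ = I₁ cos²(66° − 28°) = 0.7796 I₀ · cos²(38°) = 0.4841 I₀.
I₃ = I₂ cos²(75° − 66°) = 0.4841 I₀ · cos²(9°) = 0.4723 I₀.
Ratio = 0.4723 / 0.4917 = 0.9605.

I_new/I_old ≈ 0.960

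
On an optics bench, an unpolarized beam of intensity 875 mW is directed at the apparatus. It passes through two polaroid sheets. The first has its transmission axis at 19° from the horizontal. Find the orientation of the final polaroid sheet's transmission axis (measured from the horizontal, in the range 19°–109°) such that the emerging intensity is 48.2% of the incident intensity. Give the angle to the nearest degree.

Unpolarized light through the first polarizer → I₁ = ½ I₀, now polarized at 19°.
Need I₂/I₀ = 0.482, so cos²(θ − 19°) = 0.482 / 0.5 = 0.964.
θ − 19° = arccos(√0.964) = 10.9°, giving θ ≈ 19 + 10.9 = 29.9°.

θ ≈ 30°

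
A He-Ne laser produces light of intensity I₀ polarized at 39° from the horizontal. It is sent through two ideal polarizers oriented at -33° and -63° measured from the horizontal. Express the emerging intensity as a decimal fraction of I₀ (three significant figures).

I₁ = I₀ cos²(-33° − 39°) = I₀ cos²(72°) = 0.09549 I₀.
I₂ = I₁ cos²(-63° + 33°) = 0.09549 I₀ · cos²(30°) = 0.07162 I₀.
Transmitted fraction = 0.07162.

≈ 0.0716 I₀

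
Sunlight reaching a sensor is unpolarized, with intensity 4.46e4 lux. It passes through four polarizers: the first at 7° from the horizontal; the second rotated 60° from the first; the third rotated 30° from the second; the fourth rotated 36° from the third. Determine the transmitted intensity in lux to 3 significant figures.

Unpolarized light through the first polarizer → I₁ = 4.46e4 lux/2 = 2.23e+04 lux, polarized at 7°.
I₂ = I₁ · cos²(60°) = 2.23e+04 · 0.25 = 5575 lux.
I₃ = I₂ · cos²(30°) = 5575 · 0.75 = 4181 lux.
I₄ = I₃ · cos²(36°) = 4181 · 0.6545 = 2737 lux.

I ≈ 2740 lux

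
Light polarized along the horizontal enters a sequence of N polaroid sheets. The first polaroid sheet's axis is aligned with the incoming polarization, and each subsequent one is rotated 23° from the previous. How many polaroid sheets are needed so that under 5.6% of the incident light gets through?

First polarizer is aligned with the polarization: full transmission.
Each further stage multiplies by cos²(23°) = 0.8473.
After N polarizers: T = 0.8473^(N−1). Require T < 0.056 ⇒ N−1 > ln(0.056)/ln(0.8473) = 17.40, so N−1 ≥ 18 and N = 19.
Check: N=19 gives T = 0.05069 < 0.056; N=18 gives T = 0.05983.

N = 19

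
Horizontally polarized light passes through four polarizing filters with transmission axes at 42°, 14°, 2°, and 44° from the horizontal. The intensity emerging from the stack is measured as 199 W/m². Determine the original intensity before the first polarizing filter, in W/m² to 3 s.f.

By Malus's law, I₁ = I₀ cos²(42° − 0°) = I₀ cos²(42°) = 0.5523 I₀.
I₂ = I₁ cos²(14° − 42°) = 0.5523 I₀ · cos²(28°) = 0.4305 I₀.
I₃ = I₂ cos²(2° − 14°) = 0.4305 I₀ · cos²(12°) = 0.4119 I₀.
I₄ = I₃ cos²(44° − 2°) = 0.4119 I₀ · cos²(42°) = 0.2275 I₀.
So 199 W/m² = 0.2275 I₀, giving I₀ = 199/0.2275 = 874.7 W/m².

I₀ ≈ 875 W/m²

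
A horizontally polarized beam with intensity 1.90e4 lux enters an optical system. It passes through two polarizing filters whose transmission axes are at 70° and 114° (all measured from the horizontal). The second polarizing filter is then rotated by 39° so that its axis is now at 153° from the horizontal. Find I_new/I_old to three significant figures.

I_new/I_old ≈ 0.0287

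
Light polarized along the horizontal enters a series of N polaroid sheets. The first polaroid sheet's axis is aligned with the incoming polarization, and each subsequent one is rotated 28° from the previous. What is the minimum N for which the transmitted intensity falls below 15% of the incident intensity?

First polarizer is aligned with the polarization: full transmission.
Each further stage multiplies by cos²(28°) = 0.7796.
After N polarizers: T = 0.7796^(N−1). Require T < 0.15 ⇒ N−1 > ln(0.15)/ln(0.7796) = 7.62, so N−1 ≥ 8 and N = 9.
Check: N=9 gives T = 0.1364 < 0.15; N=8 gives T = 0.175.

N = 9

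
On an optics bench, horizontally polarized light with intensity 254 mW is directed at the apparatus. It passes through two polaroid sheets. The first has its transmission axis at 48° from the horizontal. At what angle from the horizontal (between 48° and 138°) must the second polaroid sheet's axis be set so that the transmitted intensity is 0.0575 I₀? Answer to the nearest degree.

By Malus's law, I₁ = I₀ cos²(48° − 0°) = I₀ cos²(48°) = 0.4477 I₀.
Need I₂/I₀ = 0.0575, so cos²(θ − 48°) = 0.0575 / 0.4477 = 0.1284.
θ − 48° = arccos(√0.1284) = 69.0°, giving θ ≈ 48 + 69.0 = 117.0°.

θ ≈ 117°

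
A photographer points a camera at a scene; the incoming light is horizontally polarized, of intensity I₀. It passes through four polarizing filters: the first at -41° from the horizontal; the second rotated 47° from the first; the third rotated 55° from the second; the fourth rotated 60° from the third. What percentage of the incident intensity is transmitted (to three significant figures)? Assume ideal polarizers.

≈ 2.18%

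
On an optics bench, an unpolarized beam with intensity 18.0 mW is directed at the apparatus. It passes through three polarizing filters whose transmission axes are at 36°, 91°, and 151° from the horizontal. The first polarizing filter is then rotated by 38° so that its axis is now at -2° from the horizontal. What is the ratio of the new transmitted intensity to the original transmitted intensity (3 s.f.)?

I_new/I_old ≈ 0.00833

Before rotation:
Unpolarized light through the first polarizer → I₁ = ½ I₀, now polarized at 36°.
I₂ = I₁ cos²(91° − 36°) = 0.5 I₀ · cos²(55°) = 0.1645 I₀.
I₃ = I₂ cos²(151° − 91°) = 0.1645 I₀ · cos²(60°) = 0.04112 I₀.
After rotation:
Unpolarized light through the first polarizer → I₁ = ½ I₀, now polarized at -2°.
Angle between axes 1 and 2: 87°. I₂ = 0.5 I₀ · cos²(87°) = 0.00137 I₀.
I₃ = I₂ cos²(151° − 91°) = 0.00137 I₀ · cos²(60°) = 0.0003424 I₀.
Ratio = 0.0003424 / 0.04112 = 0.008326.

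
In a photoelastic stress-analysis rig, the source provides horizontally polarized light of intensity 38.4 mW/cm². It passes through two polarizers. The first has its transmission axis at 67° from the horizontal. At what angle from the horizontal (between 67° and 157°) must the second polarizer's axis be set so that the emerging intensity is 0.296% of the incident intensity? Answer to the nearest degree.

I₁ = I₀ cos²(67° − 0°) = I₀ cos²(67°) = 0.1527 I₀.
Need I₂/I₀ = 0.00296, so cos²(θ − 67°) = 0.00296 / 0.1527 = 0.01939.
θ − 67° = arccos(√0.01939) = 82.0°, giving θ ≈ 67 + 82.0 = 149.0°.

θ ≈ 149°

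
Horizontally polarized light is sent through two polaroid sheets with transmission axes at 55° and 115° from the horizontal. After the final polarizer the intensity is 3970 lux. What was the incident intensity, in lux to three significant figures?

I₀ ≈ 4.83e4 lux

I₁ = I₀ cos²(55° − 0°) = I₀ cos²(55°) = 0.329 I₀.
I₂ = I₁ cos²(115° − 55°) = 0.329 I₀ · cos²(60°) = 0.08225 I₀.
So 3970 lux = 0.08225 I₀, giving I₀ = 3970/0.08225 = 4.827e+04 lux.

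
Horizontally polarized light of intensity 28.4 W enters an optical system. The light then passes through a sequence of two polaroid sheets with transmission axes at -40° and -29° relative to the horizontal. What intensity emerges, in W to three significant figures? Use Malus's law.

I ≈ 16.1 W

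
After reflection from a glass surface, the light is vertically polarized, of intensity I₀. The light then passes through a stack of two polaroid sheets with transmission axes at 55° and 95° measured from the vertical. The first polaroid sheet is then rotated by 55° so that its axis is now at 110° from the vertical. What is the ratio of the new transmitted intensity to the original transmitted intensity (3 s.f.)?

Before rotation:
I₁ = I₀ cos²(55° − 0°) = I₀ cos²(55°) = 0.329 I₀.
I₂ = I₁ cos²(95° − 55°) = 0.329 I₀ · cos²(40°) = 0.1931 I₀.
After rotation:
I₁ = I₀ cos²(110° − 0°) = I₀ cos²(70°) = 0.117 I₀.
I₂ = I₁ cos²(95° − 110°) = 0.117 I₀ · cos²(15°) = 0.1091 I₀.
Ratio = 0.1091 / 0.1931 = 0.5653.

I_new/I_old ≈ 0.565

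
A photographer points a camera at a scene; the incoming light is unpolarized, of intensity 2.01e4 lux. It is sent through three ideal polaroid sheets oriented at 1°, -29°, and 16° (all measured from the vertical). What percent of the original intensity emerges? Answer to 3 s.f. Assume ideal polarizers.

Unpolarized light through the first polarizer → I₁ = 2.01e4 lux/2 = 1.005e+04 lux, polarized at 1°.
I₂ = I₁ · cos²(30°) = 1.005e+04 · 0.75 = 7538 lux.
I₃ = I₂ · cos²(45°) = 7538 · 0.5 = 3769 lux.
That is 18.75% of the incident intensity.

≈ 18.8%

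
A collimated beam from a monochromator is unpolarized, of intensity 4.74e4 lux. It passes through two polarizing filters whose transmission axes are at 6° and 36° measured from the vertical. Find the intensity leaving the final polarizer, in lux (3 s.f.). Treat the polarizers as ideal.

I ≈ 1.78e4 lux

Unpolarized light through the first polarizer → I₁ = 4.74e4 lux/2 = 2.37e+04 lux, polarized at 6°.
I₂ = I₁ · cos²(30°) = 2.37e+04 · 0.75 = 1.778e+04 lux.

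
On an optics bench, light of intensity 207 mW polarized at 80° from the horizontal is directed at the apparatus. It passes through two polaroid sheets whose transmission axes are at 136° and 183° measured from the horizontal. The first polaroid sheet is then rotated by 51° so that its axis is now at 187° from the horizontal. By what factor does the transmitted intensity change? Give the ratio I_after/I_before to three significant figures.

Before rotation:
By Malus's law, I₁ = I₀ cos²(136° − 80°) = I₀ cos²(56°) = 0.3127 I₀.
I₂ = I₁ cos²(183° − 136°) = 0.3127 I₀ · cos²(47°) = 0.1454 I₀.
After rotation:
I₁ = I₀ cos²(187° − 80°) = I₀ cos²(73°) = 0.08548 I₀.
I₂ = I₁ cos²(183° − 187°) = 0.08548 I₀ · cos²(4°) = 0.08507 I₀.
Ratio = 0.08507 / 0.1454 = 0.5849.

I_new/I_old ≈ 0.585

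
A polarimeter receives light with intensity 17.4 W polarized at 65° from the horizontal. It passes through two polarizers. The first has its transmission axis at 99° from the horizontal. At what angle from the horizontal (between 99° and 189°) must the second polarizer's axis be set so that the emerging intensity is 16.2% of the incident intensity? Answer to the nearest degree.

θ ≈ 160°

I₁ = I₀ cos²(99° − 65°) = I₀ cos²(34°) = 0.6873 I₀.
Need I₂/I₀ = 0.162, so cos²(θ − 99°) = 0.162 / 0.6873 = 0.2357.
θ − 99° = arccos(√0.2357) = 61.0°, giving θ ≈ 99 + 61.0 = 160.0°.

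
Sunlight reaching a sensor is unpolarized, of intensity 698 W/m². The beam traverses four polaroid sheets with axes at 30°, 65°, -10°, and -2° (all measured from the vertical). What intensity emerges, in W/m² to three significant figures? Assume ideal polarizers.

Unpolarized light through the first polarizer → I₁ = 698 W/m²/2 = 349 W/m², polarized at 30°.
I₂ = I₁ · cos²(35°) = 349 · 0.671 = 234.2 W/m².
I₃ = I₂ · cos²(75°) = 234.2 · 0.06699 = 15.69 W/m².
I₄ = I₃ · cos²(8°) = 15.69 · 0.9806 = 15.38 W/m².

I ≈ 15.4 W/m²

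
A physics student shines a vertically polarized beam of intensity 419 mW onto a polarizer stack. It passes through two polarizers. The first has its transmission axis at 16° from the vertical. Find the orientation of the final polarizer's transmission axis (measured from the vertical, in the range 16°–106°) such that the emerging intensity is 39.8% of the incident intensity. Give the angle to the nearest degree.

I₁ = I₀ cos²(16° − 0°) = I₀ cos²(16°) = 0.924 I₀.
Need I₂/I₀ = 0.398, so cos²(θ − 16°) = 0.398 / 0.924 = 0.4307.
θ − 16° = arccos(√0.4307) = 49.0°, giving θ ≈ 16 + 49.0 = 65.0°.

θ ≈ 65°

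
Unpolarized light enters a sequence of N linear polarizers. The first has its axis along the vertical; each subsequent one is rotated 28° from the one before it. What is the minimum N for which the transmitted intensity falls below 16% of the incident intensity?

N = 6

First polarizer halves the unpolarized light: factor 1/2.
Each further stage multiplies by cos²(28°) = 0.7796.
After N polarizers: T = 0.5·0.7796^(N−1). Require T < 0.16 ⇒ N−1 > ln(0.16/0.5)/ln(0.7796) = 4.58, so N−1 ≥ 5 and N = 6.
Check: N=6 gives T = 0.144 < 0.16; N=5 gives T = 0.1847.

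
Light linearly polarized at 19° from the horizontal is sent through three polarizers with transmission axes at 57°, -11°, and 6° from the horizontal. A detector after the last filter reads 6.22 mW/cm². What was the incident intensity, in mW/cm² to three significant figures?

I₀ ≈ 78.1 mW/cm²

I₁ = I₀ cos²(57° − 19°) = I₀ cos²(38°) = 0.621 I₀.
I₂ = I₁ cos²(-11° − 57°) = 0.621 I₀ · cos²(68°) = 0.08714 I₀.
I₃ = I₂ cos²(6° + 11°) = 0.08714 I₀ · cos²(17°) = 0.07969 I₀.
So 6.22 mW/cm² = 0.07969 I₀, giving I₀ = 6.22/0.07969 = 78.05 mW/cm².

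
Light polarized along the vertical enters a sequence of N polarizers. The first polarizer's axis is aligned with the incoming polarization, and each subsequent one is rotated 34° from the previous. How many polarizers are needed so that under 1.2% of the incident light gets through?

N = 13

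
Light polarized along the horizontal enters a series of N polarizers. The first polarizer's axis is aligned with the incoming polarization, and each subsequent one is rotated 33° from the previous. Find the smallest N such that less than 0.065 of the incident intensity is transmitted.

First polarizer is aligned with the polarization: full transmission.
Each further stage multiplies by cos²(33°) = 0.7034.
After N polarizers: T = 0.7034^(N−1). Require T < 0.065 ⇒ N−1 > ln(0.065)/ln(0.7034) = 7.77, so N−1 ≥ 8 and N = 9.
Check: N=9 gives T = 0.0599 < 0.065; N=8 gives T = 0.08517.

N = 9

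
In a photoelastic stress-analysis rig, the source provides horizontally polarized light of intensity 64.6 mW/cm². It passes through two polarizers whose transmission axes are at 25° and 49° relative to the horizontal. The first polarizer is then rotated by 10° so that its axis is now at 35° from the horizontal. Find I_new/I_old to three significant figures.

I_new/I_old ≈ 0.922

Before rotation:
By Malus's law, I₁ = I₀ cos²(25° − 0°) = I₀ cos²(25°) = 0.8214 I₀.
I₂ = I₁ cos²(49° − 25°) = 0.8214 I₀ · cos²(24°) = 0.6855 I₀.
After rotation:
I₁ = I₀ cos²(35° − 0°) = I₀ cos²(35°) = 0.671 I₀.
I₂ = I₁ cos²(49° − 35°) = 0.671 I₀ · cos²(14°) = 0.6317 I₀.
Ratio = 0.6317 / 0.6855 = 0.9216.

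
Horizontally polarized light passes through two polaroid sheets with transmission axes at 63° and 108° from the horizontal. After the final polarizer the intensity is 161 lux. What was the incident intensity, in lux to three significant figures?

I₀ ≈ 1560 lux

I₁ = I₀ cos²(63° − 0°) = I₀ cos²(63°) = 0.2061 I₀.
I₂ = I₁ cos²(108° − 63°) = 0.2061 I₀ · cos²(45°) = 0.1031 I₀.
So 161 lux = 0.1031 I₀, giving I₀ = 161/0.1031 = 1562 lux.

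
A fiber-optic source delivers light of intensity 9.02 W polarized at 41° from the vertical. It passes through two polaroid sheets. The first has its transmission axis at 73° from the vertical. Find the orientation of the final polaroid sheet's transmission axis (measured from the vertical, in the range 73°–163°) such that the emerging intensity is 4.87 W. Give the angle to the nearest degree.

θ ≈ 103°

I₁ = I₀ cos²(73° − 41°) = I₀ cos²(32°) = 0.7192 I₀.
Target fraction: 4.87 / 9.02 W = 0.5399 of I₀.
Need I₂/I₀ = 0.5399, so cos²(θ − 73°) = 0.5399 / 0.7192 = 0.7507.
θ − 73° = arccos(√0.7507) = 30.0°, giving θ ≈ 73 + 30.0 = 103.0°.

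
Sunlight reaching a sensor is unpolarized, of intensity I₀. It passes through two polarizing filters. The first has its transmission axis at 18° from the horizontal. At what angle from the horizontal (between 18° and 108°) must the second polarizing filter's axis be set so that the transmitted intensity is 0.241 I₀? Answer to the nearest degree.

θ ≈ 64°

Unpolarized light through the first polarizer → I₁ = ½ I₀, now polarized at 18°.
Need I₂/I₀ = 0.241, so cos²(θ − 18°) = 0.241 / 0.5 = 0.482.
θ − 18° = arccos(√0.482) = 46.0°, giving θ ≈ 18 + 46.0 = 64.0°.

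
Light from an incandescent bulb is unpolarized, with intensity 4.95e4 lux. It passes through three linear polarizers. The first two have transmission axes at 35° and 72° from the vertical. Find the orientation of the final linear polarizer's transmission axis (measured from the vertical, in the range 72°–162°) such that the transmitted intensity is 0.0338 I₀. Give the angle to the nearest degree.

Unpolarized light through the first polarizer → I₁ = ½ I₀, now polarized at 35°.
I₂ = I₁ cos²(72° − 35°) = 0.5 I₀ · cos²(37°) = 0.3189 I₀.
Need I₃/I₀ = 0.0338, so cos²(θ − 72°) = 0.0338 / 0.3189 = 0.106.
θ − 72° = arccos(√0.106) = 71.0°, giving θ ≈ 72 + 71.0 = 143.0°.

θ ≈ 143°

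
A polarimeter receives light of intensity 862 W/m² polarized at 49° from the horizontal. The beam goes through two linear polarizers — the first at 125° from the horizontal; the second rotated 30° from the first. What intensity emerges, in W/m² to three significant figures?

I ≈ 37.8 W/m²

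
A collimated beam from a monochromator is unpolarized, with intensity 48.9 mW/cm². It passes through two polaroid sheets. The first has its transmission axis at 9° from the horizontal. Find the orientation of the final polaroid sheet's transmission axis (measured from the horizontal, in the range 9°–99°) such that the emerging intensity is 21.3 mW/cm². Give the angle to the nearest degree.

θ ≈ 30°

Unpolarized light through the first polarizer → I₁ = ½ I₀, now polarized at 9°.
Target fraction: 21.3 / 48.9 mW/cm² = 0.4356 of I₀.
Need I₂/I₀ = 0.4356, so cos²(θ − 9°) = 0.4356 / 0.5 = 0.8712.
θ − 9° = arccos(√0.8712) = 21.0°, giving θ ≈ 9 + 21.0 = 30.0°.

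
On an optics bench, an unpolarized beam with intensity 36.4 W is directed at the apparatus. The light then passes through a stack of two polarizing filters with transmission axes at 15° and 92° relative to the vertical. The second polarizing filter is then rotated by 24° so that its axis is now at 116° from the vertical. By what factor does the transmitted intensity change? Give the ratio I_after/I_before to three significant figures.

Before rotation:
Unpolarized light through the first polarizer → I₁ = ½ I₀, now polarized at 15°.
I₂ = I₁ cos²(92° − 15°) = 0.5 I₀ · cos²(77°) = 0.0253 I₀.
After rotation:
Unpolarized light through the first polarizer → I₁ = ½ I₀, now polarized at 15°.
Angle between axes 1 and 2: 79°. I₂ = 0.5 I₀ · cos²(79°) = 0.0182 I₀.
Ratio = 0.0182 / 0.0253 = 0.7195.

I_new/I_old ≈ 0.719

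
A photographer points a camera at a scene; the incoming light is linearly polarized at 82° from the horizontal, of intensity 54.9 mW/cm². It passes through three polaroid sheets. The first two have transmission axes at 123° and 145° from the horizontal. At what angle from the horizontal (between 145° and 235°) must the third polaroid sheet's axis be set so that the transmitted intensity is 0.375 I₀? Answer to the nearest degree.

By Malus's law, I₁ = I₀ cos²(123° − 82°) = I₀ cos²(41°) = 0.5696 I₀.
I₂ = I₁ cos²(145° − 123°) = 0.5696 I₀ · cos²(22°) = 0.4897 I₀.
Need I₃/I₀ = 0.375, so cos²(θ − 145°) = 0.375 / 0.4897 = 0.7658.
θ − 145° = arccos(√0.7658) = 28.9°, giving θ ≈ 145 + 28.9 = 173.9°.

θ ≈ 174°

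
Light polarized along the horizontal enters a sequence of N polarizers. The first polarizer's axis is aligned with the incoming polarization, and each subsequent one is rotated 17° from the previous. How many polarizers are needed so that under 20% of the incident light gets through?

N = 20

First polarizer is aligned with the polarization: full transmission.
Each further stage multiplies by cos²(17°) = 0.9145.
After N polarizers: T = 0.9145^(N−1). Require T < 0.20 ⇒ N−1 > ln(0.20)/ln(0.9145) = 18.01, so N−1 ≥ 19 and N = 20.
Check: N=20 gives T = 0.1831 < 0.20; N=19 gives T = 0.2002.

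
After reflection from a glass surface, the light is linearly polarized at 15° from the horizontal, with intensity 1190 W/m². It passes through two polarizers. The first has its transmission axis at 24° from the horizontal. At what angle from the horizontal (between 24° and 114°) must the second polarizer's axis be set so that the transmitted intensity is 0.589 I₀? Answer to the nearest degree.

I₁ = I₀ cos²(24° − 15°) = I₀ cos²(9°) = 0.9755 I₀.
Need I₂/I₀ = 0.589, so cos²(θ − 24°) = 0.589 / 0.9755 = 0.6038.
θ − 24° = arccos(√0.6038) = 39.0°, giving θ ≈ 24 + 39.0 = 63.0°.

θ ≈ 63°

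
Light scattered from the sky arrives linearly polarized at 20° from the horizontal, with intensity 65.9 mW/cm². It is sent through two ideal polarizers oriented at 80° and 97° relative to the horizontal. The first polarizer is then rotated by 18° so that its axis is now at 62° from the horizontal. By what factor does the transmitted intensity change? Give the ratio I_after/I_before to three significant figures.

I_new/I_old ≈ 1.62

Before rotation:
I₁ = I₀ cos²(80° − 20°) = I₀ cos²(60°) = 0.25 I₀.
I₂ = I₁ cos²(97° − 80°) = 0.25 I₀ · cos²(17°) = 0.2286 I₀.
After rotation:
I₁ = I₀ cos²(62° − 20°) = I₀ cos²(42°) = 0.5523 I₀.
I₂ = I₁ cos²(97° − 62°) = 0.5523 I₀ · cos²(35°) = 0.3706 I₀.
Ratio = 0.3706 / 0.2286 = 1.621.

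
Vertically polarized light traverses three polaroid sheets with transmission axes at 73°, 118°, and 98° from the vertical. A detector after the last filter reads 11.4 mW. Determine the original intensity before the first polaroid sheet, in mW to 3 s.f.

I₁ = I₀ cos²(73° − 0°) = I₀ cos²(73°) = 0.08548 I₀.
I₂ = I₁ cos²(118° − 73°) = 0.08548 I₀ · cos²(45°) = 0.04274 I₀.
I₃ = I₂ cos²(98° − 118°) = 0.04274 I₀ · cos²(20°) = 0.03774 I₀.
So 11.4 mW = 0.03774 I₀, giving I₀ = 11.4/0.03774 = 302.1 mW.

I₀ ≈ 302 mW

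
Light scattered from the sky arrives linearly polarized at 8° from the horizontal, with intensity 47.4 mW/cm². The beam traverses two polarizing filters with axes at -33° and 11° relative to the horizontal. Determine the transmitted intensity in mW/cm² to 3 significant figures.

I ≈ 14.0 mW/cm²

I₁ = 47.4 mW/cm² · cos²(41°) = 27 mW/cm².
I₂ = I₁ · cos²(44°) = 27 · 0.5174 = 13.97 mW/cm².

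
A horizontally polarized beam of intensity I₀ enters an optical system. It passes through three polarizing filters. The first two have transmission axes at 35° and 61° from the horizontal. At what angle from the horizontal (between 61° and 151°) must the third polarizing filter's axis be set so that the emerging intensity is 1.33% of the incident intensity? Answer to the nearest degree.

By Malus's law, I₁ = I₀ cos²(35° − 0°) = I₀ cos²(35°) = 0.671 I₀.
I₂ = I₁ cos²(61° − 35°) = 0.671 I₀ · cos²(26°) = 0.5421 I₀.
Need I₃/I₀ = 0.0133, so cos²(θ − 61°) = 0.0133 / 0.5421 = 0.02454.
θ − 61° = arccos(√0.02454) = 81.0°, giving θ ≈ 61 + 81.0 = 142.0°.

θ ≈ 142°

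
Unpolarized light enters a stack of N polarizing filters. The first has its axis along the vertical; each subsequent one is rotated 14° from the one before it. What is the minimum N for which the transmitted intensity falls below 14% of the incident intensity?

N = 23

First polarizer halves the unpolarized light: factor 1/2.
Each further stage multiplies by cos²(14°) = 0.9415.
After N polarizers: T = 0.5·0.9415^(N−1). Require T < 0.14 ⇒ N−1 > ln(0.14/0.5)/ln(0.9415) = 21.11, so N−1 ≥ 22 and N = 23.
Check: N=23 gives T = 0.1327 < 0.14; N=22 gives T = 0.1409.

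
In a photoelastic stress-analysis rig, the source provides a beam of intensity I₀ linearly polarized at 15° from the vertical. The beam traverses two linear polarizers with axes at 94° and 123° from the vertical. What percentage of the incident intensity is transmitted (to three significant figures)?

≈ 2.79%

I₁ = I₀ cos²(94° − 15°) = I₀ cos²(79°) = 0.03641 I₀.
I₂ = I₁ cos²(123° − 94°) = 0.03641 I₀ · cos²(29°) = 0.02785 I₀.
That is 2.785% of the incident intensity.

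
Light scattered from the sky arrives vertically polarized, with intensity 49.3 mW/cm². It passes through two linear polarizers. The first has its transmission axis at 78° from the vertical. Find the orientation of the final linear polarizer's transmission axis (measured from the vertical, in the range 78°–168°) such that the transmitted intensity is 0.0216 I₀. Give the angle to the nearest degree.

θ ≈ 123°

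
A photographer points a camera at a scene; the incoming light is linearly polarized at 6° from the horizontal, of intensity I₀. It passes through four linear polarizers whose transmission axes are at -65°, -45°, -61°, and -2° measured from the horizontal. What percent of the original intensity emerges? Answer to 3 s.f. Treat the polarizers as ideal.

I₁ = I₀ cos²(-65° − 6°) = I₀ cos²(71°) = 0.106 I₀.
I₂ = I₁ cos²(-45° + 65°) = 0.106 I₀ · cos²(20°) = 0.0936 I₀.
I₃ = I₂ cos²(-61° + 45°) = 0.0936 I₀ · cos²(16°) = 0.08648 I₀.
I₄ = I₃ cos²(-2° + 61°) = 0.08648 I₀ · cos²(59°) = 0.02294 I₀.
That is 2.294% of the incident intensity.

≈ 2.29%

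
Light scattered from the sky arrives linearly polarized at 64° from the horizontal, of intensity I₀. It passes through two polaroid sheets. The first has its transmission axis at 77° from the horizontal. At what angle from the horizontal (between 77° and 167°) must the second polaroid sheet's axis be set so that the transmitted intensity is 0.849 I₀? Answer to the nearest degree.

θ ≈ 96°

I₁ = I₀ cos²(77° − 64°) = I₀ cos²(13°) = 0.9494 I₀.
Need I₂/I₀ = 0.849, so cos²(θ − 77°) = 0.849 / 0.9494 = 0.8943.
θ − 77° = arccos(√0.8943) = 19.0°, giving θ ≈ 77 + 19.0 = 96.0°.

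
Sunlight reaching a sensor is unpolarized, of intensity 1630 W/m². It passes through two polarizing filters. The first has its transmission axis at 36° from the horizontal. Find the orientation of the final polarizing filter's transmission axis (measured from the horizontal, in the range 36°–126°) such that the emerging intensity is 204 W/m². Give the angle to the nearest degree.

Unpolarized light through the first polarizer → I₁ = ½ I₀, now polarized at 36°.
Target fraction: 204 / 1630 W/m² = 0.1252 of I₀.
Need I₂/I₀ = 0.1252, so cos²(θ − 36°) = 0.1252 / 0.5 = 0.2503.
θ − 36° = arccos(√0.2503) = 60.0°, giving θ ≈ 36 + 60.0 = 96.0°.

θ ≈ 96°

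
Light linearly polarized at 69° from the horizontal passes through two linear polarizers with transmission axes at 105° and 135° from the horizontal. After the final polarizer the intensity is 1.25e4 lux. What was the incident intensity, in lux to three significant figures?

I₀ ≈ 2.55e4 lux

I₁ = I₀ cos²(105° − 69°) = I₀ cos²(36°) = 0.6545 I₀.
I₂ = I₁ cos²(135° − 105°) = 0.6545 I₀ · cos²(30°) = 0.4909 I₀.
So 1.25e4 lux = 0.4909 I₀, giving I₀ = 1.25e4/0.4909 = 2.546e+04 lux.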